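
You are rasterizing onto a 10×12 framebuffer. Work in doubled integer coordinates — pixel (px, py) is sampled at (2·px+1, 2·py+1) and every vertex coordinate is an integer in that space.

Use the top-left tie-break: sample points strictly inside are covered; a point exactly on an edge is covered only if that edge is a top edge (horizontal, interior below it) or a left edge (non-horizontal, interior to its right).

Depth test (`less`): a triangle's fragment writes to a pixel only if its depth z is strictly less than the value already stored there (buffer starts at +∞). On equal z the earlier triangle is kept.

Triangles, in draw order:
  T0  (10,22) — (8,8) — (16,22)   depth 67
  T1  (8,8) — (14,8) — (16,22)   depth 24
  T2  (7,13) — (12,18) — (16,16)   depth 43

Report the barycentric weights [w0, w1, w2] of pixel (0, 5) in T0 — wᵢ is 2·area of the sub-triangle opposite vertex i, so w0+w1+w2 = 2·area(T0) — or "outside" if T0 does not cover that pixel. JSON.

T0:
  2·area = 84
  edge (10, 22)→(8, 8): d=(-2,-14) top-left  bias=+0
  edge (8, 8)→(16, 22): d=(8,14) right/bottom  bias=-1
  edge (16, 22)→(10, 22): d=(-6,0) right/bottom  bias=-1
    (3,0)@(7, 1): e=[0,-42,126] → ·  [on edge]
    (4,5)@(9, 11): e=[8,10,66] → █
    (5,5)@(11, 11): e=[36,-18,66] → ·
    (4,6)@(9, 13): e=[4,26,54] → █
    (5,6)@(11, 13): e=[32,-2,54] → ·
    (4,7)@(9, 15): e=[0,42,42] → █  [on edge]
    (5,7)@(11, 15): e=[28,14,42] → █
    (6,7)@(13, 15): e=[56,-14,42] → ·
    (4,8)@(9, 17): e=[-4,58,30] → ·
    (5,8)@(11, 17): e=[24,30,30] → █
    (6,8)@(13, 17): e=[52,2,30] → █
    (7,8)@(15, 17): e=[80,-26,30] → ·
  covered (11 px):
    · · · · · · · · · ·
    · · · · · · · · · ·
    · · · · · · · · · ·
    · · · · · · · · · ·
    · · · · · · · · · ·
    · · · · █ · · · · ·
    · · · · █ · · · · ·
    · · · · █ █ · · · ·
    · · · · · █ █ · · ·
    · · · · · █ █ · · ·
    · · · · · █ █ █ · ·
    · · · · · · · · · ·
T1:
  2·area = 84
  edge (8, 8)→(14, 8): d=(6,0) top-left  bias=+0
  edge (14, 8)→(16, 22): d=(2,14) right/bottom  bias=-1
  edge (16, 22)→(8, 8): d=(-8,-14) top-left  bias=+0
    (6,0)@(13, 1): e=[-42,0,126] → ·  [on edge]
    (4,4)@(9, 9): e=[6,72,6] → █
    (5,4)@(11, 9): e=[6,44,34] → █
    (6,4)@(13, 9): e=[6,16,62] → █
    (7,4)@(15, 9): e=[6,-12,90] → ·
    (4,5)@(9, 11): e=[18,76,-10] → ·
    (5,5)@(11, 11): e=[18,48,18] → █
    (7,5)@(15, 11): e=[18,-8,74] → ·
    (5,6)@(11, 13): e=[30,52,2] → █
    (7,6)@(15, 13): e=[30,-4,58] → ·
    (5,7)@(11, 15): e=[42,56,-14] → ·
    (6,7)@(13, 15): e=[42,28,14] → █
    (7,7)@(15, 15): e=[42,0,42] → ·  [on edge]
  covered (10 px):
    · · · · · · · · · ·
    · · · · · · · · · ·
    · · · · · · · · · ·
    · · · · · · · · · ·
    · · · · █ █ █ · · ·
    · · · · · █ █ · · ·
    · · · · · █ █ · · ·
    · · · · · · █ · · ·
    · · · · · · · █ · ·
    · · · · · · · █ · ·
    · · · · · · · · · ·
    · · · · · · · · · ·
T2:
  2·area = 30  (B↔C swapped to make it positive)
  edge (7, 13)→(16, 16): d=(9,3) right/bottom  bias=-1
  edge (16, 16)→(12, 18): d=(-4,2) right/bottom  bias=-1
  edge (12, 18)→(7, 13): d=(-5,-5) top-left  bias=+0
    (0,3)@(1, 7): e=[-36,66,0] → ·  [on edge]
    (1,4)@(3, 9): e=[-24,54,0] → ·  [on edge]
    (0,5)@(1, 11): e=[0,50,-20] → ·  [on edge]
    (2,5)@(5, 11): e=[-12,42,0] → ·  [on edge]
    (3,6)@(7, 13): e=[0,30,0] → ·  [on edge]
    (4,7)@(9, 15): e=[12,18,0] → █  [on edge]
    (5,7)@(11, 15): e=[6,14,10] → █
    (6,7)@(13, 15): e=[0,10,20] → ·  [on edge]
    (4,8)@(9, 17): e=[30,10,-10] → ·
    (5,8)@(11, 17): e=[24,6,0] → █  [on edge]
    (6,8)@(13, 17): e=[18,2,10] → █
    (7,8)@(15, 17): e=[12,-2,20] → ·
    (9,8)@(19, 17): e=[0,-10,40] → ·  [on edge]
    (6,9)@(13, 19): e=[36,-6,0] → ·  [on edge]
    (7,10)@(15, 21): e=[48,-18,0] → ·  [on edge]
    (8,11)@(17, 23): e=[60,-30,0] → ·  [on edge]
  covered (4 px):
    · · · · · · · · · ·
    · · · · · · · · · ·
    · · · · · · · · · ·
    · · · · · · · · · ·
    · · · · · · · · · ·
    · · · · · · · · · ·
    · · · · · · · · · ·
    · · · · █ █ · · · ·
    · · · · · █ █ · · ·
    · · · · · · · · · ·
    · · · · · · · · · ·
    · · · · · · · · · ·

Final: "outside"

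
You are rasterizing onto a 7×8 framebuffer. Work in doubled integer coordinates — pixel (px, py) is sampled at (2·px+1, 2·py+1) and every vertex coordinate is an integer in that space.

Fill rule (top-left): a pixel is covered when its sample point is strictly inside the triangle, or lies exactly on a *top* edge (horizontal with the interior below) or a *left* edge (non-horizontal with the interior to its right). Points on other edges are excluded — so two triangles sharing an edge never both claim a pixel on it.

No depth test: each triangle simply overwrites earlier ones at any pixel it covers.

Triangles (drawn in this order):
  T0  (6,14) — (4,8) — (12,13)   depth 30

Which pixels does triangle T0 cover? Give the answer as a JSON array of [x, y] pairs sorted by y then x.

T0:
  2·area = 38
  edge (6, 14)→(4, 8): d=(-2,-6) top-left  bias=+0
  edge (4, 8)→(12, 13): d=(8,5) right/bottom  bias=-1
  edge (12, 13)→(6, 14): d=(-6,1) right/bottom  bias=-1
    (1,2)@(3, 5): e=[0,-19,57] → ·  [on edge]
    (2,4)@(5, 9): e=[4,3,31] → █
    (3,4)@(7, 9): e=[16,-7,29] → ·
    (2,5)@(5, 11): e=[0,19,19] → █  [on edge]
    (3,5)@(7, 11): e=[12,9,17] → █
    (4,5)@(9, 11): e=[24,-1,15] → ·
    (2,6)@(5, 13): e=[-4,35,7] → ·
    (3,6)@(7, 13): e=[8,25,5] → █
    (4,6)@(9, 13): e=[20,15,3] → █
    (5,6)@(11, 13): e=[32,5,1] → █
    (6,6)@(13, 13): e=[44,-5,-1] → ·
    (3,7)@(7, 15): e=[4,41,-7] → ·
  covered (6 px):
    · · · · · · ·
    · · · · · · ·
    · · · · · · ·
    · · · · · · ·
    · · █ · · · ·
    · · █ █ · · ·
    · · · █ █ █ ·
    · · · · · · ·

Final: [[2,4],[2,5],[3,5],[3,6],[4,6],[5,6]]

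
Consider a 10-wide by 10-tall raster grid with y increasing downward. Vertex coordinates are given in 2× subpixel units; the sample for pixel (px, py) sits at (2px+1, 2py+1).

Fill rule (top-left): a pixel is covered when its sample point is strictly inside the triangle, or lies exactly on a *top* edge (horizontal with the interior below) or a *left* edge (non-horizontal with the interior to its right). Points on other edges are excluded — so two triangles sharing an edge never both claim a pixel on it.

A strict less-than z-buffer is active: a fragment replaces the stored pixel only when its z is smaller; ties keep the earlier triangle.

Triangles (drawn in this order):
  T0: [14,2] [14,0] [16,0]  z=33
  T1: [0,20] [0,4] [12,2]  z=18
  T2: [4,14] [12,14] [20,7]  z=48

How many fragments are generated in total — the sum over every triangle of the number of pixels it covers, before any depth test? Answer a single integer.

T0:
  2·area = 4
  edge (14, 2)→(14, 0): d=(0,-2) top-left  bias=+0
  edge (14, 0)→(16, 0): d=(2,0) top-left  bias=+0
  edge (16, 0)→(14, 2): d=(-2,2) right/bottom  bias=-1
    (7,0)@(15, 1): e=[2,2,0] → ·  [on edge]
    (6,1)@(13, 3): e=[-2,6,0] → ·  [on edge]
    (5,2)@(11, 5): e=[-6,10,0] → ·  [on edge]
    (4,3)@(9, 7): e=[-10,14,0] → ·  [on edge]
    (3,4)@(7, 9): e=[-14,18,0] → ·  [on edge]
    (2,5)@(5, 11): e=[-18,22,0] → ·  [on edge]
    (1,6)@(3, 13): e=[-22,26,0] → ·  [on edge]
    (0,7)@(1, 15): e=[-26,30,0] → ·  [on edge]
  covered (0 px):
    · · · · · · · · · ·
    · · · · · · · · · ·
    · · · · · · · · · ·
    · · · · · · · · · ·
    · · · · · · · · · ·
    · · · · · · · · · ·
    · · · · · · · · · ·
    · · · · · · · · · ·
    · · · · · · · · · ·
    · · · · · · · · · ·
T1:
  2·area = 192
  edge (0, 20)→(0, 4): d=(0,-16) top-left  bias=+0
  edge (0, 4)→(12, 2): d=(12,-2) top-left  bias=+0
  edge (12, 2)→(0, 20): d=(-12,18) right/bottom  bias=-1
    (3,1)@(7, 3): e=[112,2,78] → #
    (4,1)@(9, 3): e=[144,6,42] → #
    (5,1)@(11, 3): e=[176,10,6] → #
    (6,1)@(13, 3): e=[208,14,-30] → ·
    (0,2)@(1, 5): e=[16,14,162] → #
    (1,2)@(3, 5): e=[48,18,126] → #
    (2,2)@(5, 5): e=[80,22,90] → #
    (5,2)@(11, 5): e=[176,34,-18] → ·
    (0,3)@(1, 7): e=[16,38,138] → #
    (4,3)@(9, 7): e=[144,54,-6] → ·
    (0,4)@(1, 9): e=[16,62,114] → #
    (4,4)@(9, 9): e=[144,78,-30] → ·
  covered (24 px):
    · · · · · · · · · ·
    · · · # # # · · · ·
    # # # # # · · · · ·
    # # # # · · · · · ·
    # # # # · · · · · ·
    # # # · · · · · · ·
    # # · · · · · · · ·
    # # · · · · · · · ·
    # · · · · · · · · ·
    · · · · · · · · · ·
T2:
  2·area = 56  (B↔C swapped to make it positive)
  edge (4, 14)→(20, 7): d=(16,-7) top-left  bias=+0
  edge (20, 7)→(12, 14): d=(-8,7) right/bottom  bias=-1
  edge (12, 14)→(4, 14): d=(-8,0) right/bottom  bias=-1
    (8,4)@(17, 9): e=[11,5,40] → #
    (9,4)@(19, 9): e=[25,-9,40] → ·
    (5,5)@(11, 11): e=[1,31,24] → #
    (6,5)@(13, 11): e=[15,17,24] → #
    (7,5)@(15, 11): e=[29,3,24] → #
    (8,5)@(17, 11): e=[43,-11,24] → ·
    (3,6)@(7, 13): e=[5,43,8] → #
    (4,6)@(9, 13): e=[19,29,8] → #
    (7,6)@(15, 13): e=[61,-13,8] → ·
    (3,7)@(7, 15): e=[37,27,-8] → ·
    (4,7)@(9, 15): e=[51,13,-8] → ·
    (5,7)@(11, 15): e=[65,-1,-8] → ·
  covered (8 px):
    · · · · · · · · · ·
    · · · · · · · · · ·
    · · · · · · · · · ·
    · · · · · · · · · ·
    · · · · · · · · # ·
    · · · · · # # # · ·
    · · · # # # # · · ·
    · · · · · · · · · ·
    · · · · · · · · · ·
    · · · · · · · · · ·

Result: 32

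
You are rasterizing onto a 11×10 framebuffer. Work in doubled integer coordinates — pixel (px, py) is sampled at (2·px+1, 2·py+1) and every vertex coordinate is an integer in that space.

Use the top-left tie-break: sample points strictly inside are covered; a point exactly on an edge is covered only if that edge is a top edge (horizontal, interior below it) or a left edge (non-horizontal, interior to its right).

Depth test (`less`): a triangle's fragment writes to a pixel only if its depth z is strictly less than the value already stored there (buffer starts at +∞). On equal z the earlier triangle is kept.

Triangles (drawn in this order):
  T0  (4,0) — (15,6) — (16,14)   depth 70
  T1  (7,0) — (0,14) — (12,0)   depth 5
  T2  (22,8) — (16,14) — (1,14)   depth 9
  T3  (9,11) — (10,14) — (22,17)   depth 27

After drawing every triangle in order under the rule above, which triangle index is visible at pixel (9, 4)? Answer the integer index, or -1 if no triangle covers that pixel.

T0:
  2·area = 82
  edge (4, 0)→(15, 6): d=(11,6) right/bottom  bias=-1
  edge (15, 6)→(16, 14): d=(1,8) right/bottom  bias=-1
  edge (16, 14)→(4, 0): d=(-12,-14) top-left  bias=+0
    (2,0)@(5, 1): e=[5,75,2] → #
    (3,0)@(7, 1): e=[-7,59,30] → ·
    (2,1)@(5, 3): e=[27,77,-22] → ·
    (3,1)@(7, 3): e=[15,61,6] → #
    (4,1)@(9, 3): e=[3,45,34] → #
    (5,1)@(11, 3): e=[-9,29,62] → ·
    (3,2)@(7, 5): e=[37,63,-18] → ·
    (4,2)@(9, 5): e=[25,47,10] → #
    (5,2)@(11, 5): e=[13,31,38] → #
    (6,2)@(13, 5): e=[1,15,66] → #
    (7,2)@(15, 5): e=[-11,-1,94] → ·
    (4,3)@(9, 7): e=[47,49,-14] → ·
  covered (12 px):
    · · # · · · · · · · ·
    · · · # # · · · · · ·
    · · · · # # # · · · ·
    · · · · · # # # · · ·
    · · · · · · # # · · ·
    · · · · · · · # · · ·
    · · · · · · · · · · ·
    · · · · · · · · · · ·
    · · · · · · · · · · ·
    · · · · · · · · · · ·
T1:
  2·area = 70  (B↔C swapped to make it positive)
  edge (7, 0)→(12, 0): d=(5,0) top-left  bias=+0
  edge (12, 0)→(0, 14): d=(-12,14) right/bottom  bias=-1
  edge (0, 14)→(7, 0): d=(7,-14) top-left  bias=+0
    (3,0)@(7, 1): e=[5,58,7] → #
    (4,0)@(9, 1): e=[5,30,35] → #
    (5,0)@(11, 1): e=[5,2,63] → #
    (6,0)@(13, 1): e=[5,-26,91] → ·
    (3,1)@(7, 3): e=[15,34,21] → #
    (5,1)@(11, 3): e=[15,-22,77] → ·
    (2,2)@(5, 5): e=[25,38,7] → #
    (4,2)@(9, 5): e=[25,-18,63] → ·
    (2,3)@(5, 7): e=[35,14,21] → #
    (3,3)@(7, 7): e=[35,-14,49] → ·
    (1,4)@(3, 9): e=[45,18,7] → #
    (2,4)@(5, 9): e=[45,-10,35] → ·
  covered (9 px):
    · · · # # # · · · · ·
    · · · # # · · · · · ·
    · · # # · · · · · · ·
    · · # · · · · · · · ·
    · # · · · · · · · · ·
    · · · · · · · · · · ·
    · · · · · · · · · · ·
    · · · · · · · · · · ·
    · · · · · · · · · · ·
    · · · · · · · · · · ·
T2:
  2·area = 90
  edge (22, 8)→(16, 14): d=(-6,6) right/bottom  bias=-1
  edge (16, 14)→(1, 14): d=(-15,0) right/bottom  bias=-1
  edge (1, 14)→(22, 8): d=(21,-6) top-left  bias=+0
    (9,4)@(19, 9): e=[12,75,3] → #
    (10,4)@(21, 9): e=[0,75,15] → ·  [on edge]
    (6,5)@(13, 11): e=[36,45,9] → #
    (7,5)@(15, 11): e=[24,45,21] → #
    (8,5)@(17, 11): e=[12,45,33] → #
    (9,5)@(19, 11): e=[0,45,45] → ·  [on edge]
    (2,6)@(5, 13): e=[72,15,3] → #
    (3,6)@(7, 13): e=[60,15,15] → #
    (4,6)@(9, 13): e=[48,15,27] → #
    (5,6)@(11, 13): e=[36,15,39] → #
    (8,6)@(17, 13): e=[0,15,75] → ·  [on edge]
    (2,7)@(5, 15): e=[60,-15,45] → ·
    (7,7)@(15, 15): e=[0,-15,105] → ·  [on edge]
    (6,8)@(13, 17): e=[0,-45,135] → ·  [on edge]
    (5,9)@(11, 19): e=[0,-75,165] → ·  [on edge]
  covered (10 px):
    · · · · · · · · · · ·
    · · · · · · · · · · ·
    · · · · · · · · · · ·
    · · · · · · · · · · ·
    · · · · · · · · · # ·
    · · · · · · # # # · ·
    · · # # # # # # · · ·
    · · · · · · · · · · ·
    · · · · · · · · · · ·
    · · · · · · · · · · ·
T3:
  2·area = 33  (B↔C swapped to make it positive)
  edge (9, 11)→(22, 17): d=(13,6) right/bottom  bias=-1
  edge (22, 17)→(10, 14): d=(-12,-3) top-left  bias=+0
  edge (10, 14)→(9, 11): d=(-1,-3) top-left  bias=+0
    (3,2)@(7, 5): e=[-66,99,0] → ·  [on edge]
    (4,5)@(9, 11): e=[0,33,0] → ·  [on edge]
    (5,6)@(11, 13): e=[14,15,4] → #
    (6,6)@(13, 13): e=[2,21,10] → #
    (7,6)@(15, 13): e=[-10,27,16] → ·
    (5,7)@(11, 15): e=[40,-9,2] → ·
    (6,7)@(13, 15): e=[28,-3,8] → ·
    (7,7)@(15, 15): e=[16,3,14] → #
    (8,7)@(17, 15): e=[4,9,20] → #
    (9,7)@(19, 15): e=[-8,15,26] → ·
    (5,8)@(11, 17): e=[66,-33,0] → ·  [on edge]
    (7,8)@(15, 17): e=[42,-21,12] → ·
  covered (4 px):
    · · · · · · · · · · ·
    · · · · · · · · · · ·
    · · · · · · · · · · ·
    · · · · · · · · · · ·
    · · · · · · · · · · ·
    · · · · · · · · · · ·
    · · · · · # # · · · ·
    · · · · · · · # # · ·
    · · · · · · · · · · ·
    · · · · · · · · · · ·

Z-buffer (winner per pixel, '.' = empty):
  . . 0 1 1 1 . . . . .
  . . . 1 1 . . . . . .
  . . 1 1 0 0 0 . . . .
  . . 1 . . 0 0 0 . . .
  . 1 . . . . 0 0 . 2 .
  . . . . . . 2 2 2 . .
  . . 2 2 2 2 2 2 . . .
  . . . . . . . 3 3 . .
  . . . . . . . . . . .
  . . . . . . . . . . .

Final: 2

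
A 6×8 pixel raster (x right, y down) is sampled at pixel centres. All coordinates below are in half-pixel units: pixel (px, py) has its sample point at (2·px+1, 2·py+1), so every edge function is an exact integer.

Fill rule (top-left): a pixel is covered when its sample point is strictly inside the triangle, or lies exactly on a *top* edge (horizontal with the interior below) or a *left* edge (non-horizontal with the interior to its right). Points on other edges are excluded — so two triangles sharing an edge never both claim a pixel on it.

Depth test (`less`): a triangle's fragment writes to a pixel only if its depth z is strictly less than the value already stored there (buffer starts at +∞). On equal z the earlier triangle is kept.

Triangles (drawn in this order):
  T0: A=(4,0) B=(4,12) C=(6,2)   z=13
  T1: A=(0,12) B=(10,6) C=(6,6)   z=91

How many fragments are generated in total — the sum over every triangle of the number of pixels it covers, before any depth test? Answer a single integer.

T0:
  2·area = 24  (B↔C swapped to make it positive)
  edge (4, 0)→(6, 2): d=(2,2) right/bottom  bias=-1
  edge (6, 2)→(4, 12): d=(-2,10) right/bottom  bias=-1
  edge (4, 12)→(4, 0): d=(0,-12) top-left  bias=+0
    (2,0)@(5, 1): e=[0,12,12] → ·  [on edge]
    (2,1)@(5, 3): e=[4,8,12] → #
    (3,1)@(7, 3): e=[0,-12,36] → ·  [on edge]
    (2,2)@(5, 5): e=[8,4,12] → #
    (3,2)@(7, 5): e=[4,-16,36] → ·
    (4,2)@(9, 5): e=[0,-36,60] → ·  [on edge]
    (2,3)@(5, 7): e=[12,0,12] → ·  [on edge]
    (5,3)@(11, 7): e=[0,-60,84] → ·  [on edge]
  covered (2 px):
    · · · · · ·
    · · # · · ·
    · · # · · ·
    · · · · · ·
    · · · · · ·
    · · · · · ·
    · · · · · ·
    · · · · · ·
T1:
  2·area = 24  (B↔C swapped to make it positive)
  edge (0, 12)→(6, 6): d=(6,-6) top-left  bias=+0
  edge (6, 6)→(10, 6): d=(4,0) top-left  bias=+0
  edge (10, 6)→(0, 12): d=(-10,6) right/bottom  bias=-1
    (5,0)@(11, 1): e=[0,-20,44] → ·  [on edge]
    (4,1)@(9, 3): e=[0,-12,36] → ·  [on edge]
    (3,2)@(7, 5): e=[0,-4,28] → ·  [on edge]
    (2,3)@(5, 7): e=[0,4,20] → #  [on edge]
    (3,3)@(7, 7): e=[12,4,8] → #
    (4,3)@(9, 7): e=[24,4,-4] → ·
    (1,4)@(3, 9): e=[0,12,12] → #  [on edge]
    (2,4)@(5, 9): e=[12,12,0] → ·  [on edge]
    (3,4)@(7, 9): e=[24,12,-12] → ·
    (0,5)@(1, 11): e=[0,20,4] → #  [on edge]
    (1,5)@(3, 11): e=[12,20,-8] → ·
    (0,6)@(1, 13): e=[12,28,-16] → ·
  covered (4 px):
    · · · · · ·
    · · · · · ·
    · · · · · ·
    · · # # · ·
    · # · · · ·
    # · · · · ·
    · · · · · ·
    · · · · · ·

Final: 6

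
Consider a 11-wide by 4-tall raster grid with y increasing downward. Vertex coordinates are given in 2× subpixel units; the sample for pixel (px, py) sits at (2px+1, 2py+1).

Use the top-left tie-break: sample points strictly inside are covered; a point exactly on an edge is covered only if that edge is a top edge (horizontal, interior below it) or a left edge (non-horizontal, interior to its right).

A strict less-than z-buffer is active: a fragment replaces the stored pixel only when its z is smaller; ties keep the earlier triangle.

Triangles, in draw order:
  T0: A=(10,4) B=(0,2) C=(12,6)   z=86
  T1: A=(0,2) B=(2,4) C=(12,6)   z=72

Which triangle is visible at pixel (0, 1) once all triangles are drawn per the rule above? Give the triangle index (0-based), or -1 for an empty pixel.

T0:
  2·area = 16  (B↔C swapped to make it positive)
  edge (10, 4)→(12, 6): d=(2,2) right/bottom  bias=-1
  edge (12, 6)→(0, 2): d=(-12,-4) top-left  bias=+0
  edge (0, 2)→(10, 4): d=(10,2) right/bottom  bias=-1
    (3,0)@(7, 1): e=[0,40,-24] → ·  [on edge]
    (1,1)@(3, 3): e=[12,0,4] → █  [on edge]
    (2,1)@(5, 3): e=[8,8,0] → ·  [on edge]
    (4,1)@(9, 3): e=[0,24,-8] → ·  [on edge]
    (1,2)@(3, 5): e=[16,-24,24] → ·
    (4,2)@(9, 5): e=[4,0,12] → █  [on edge]
    (5,2)@(11, 5): e=[0,8,8] → ·  [on edge]
    (7,2)@(15, 5): e=[-8,24,0] → ·  [on edge]
    (4,3)@(9, 7): e=[8,-24,32] → ·
    (6,3)@(13, 7): e=[0,-8,24] → ·  [on edge]
    (7,3)@(15, 7): e=[-4,0,20] → ·  [on edge]
  covered (2 px):
    · · · · · · · · · · ·
    · █ · · · · · · · · ·
    · · · · █ · · · · · ·
    · · · · · · · · · · ·
T1:
  2·area = 16  (B↔C swapped to make it positive)
  edge (0, 2)→(12, 6): d=(12,4) right/bottom  bias=-1
  edge (12, 6)→(2, 4): d=(-10,-2) top-left  bias=+0
  edge (2, 4)→(0, 2): d=(-2,-2) top-left  bias=+0
    (0,1)@(1, 3): e=[8,8,0] → █  [on edge]
    (1,1)@(3, 3): e=[0,12,4] → ·  [on edge]
    (0,2)@(1, 5): e=[32,-12,-4] → ·
    (1,2)@(3, 5): e=[24,-8,0] → ·  [on edge]
    (3,2)@(7, 5): e=[8,0,8] → █  [on edge]
    (4,2)@(9, 5): e=[0,4,12] → ·  [on edge]
    (2,3)@(5, 7): e=[40,-24,0] → ·  [on edge]
    (3,3)@(7, 7): e=[32,-20,4] → ·
    (7,3)@(15, 7): e=[0,-4,20] → ·  [on edge]
    (8,3)@(17, 7): e=[-8,0,24] → ·  [on edge]
  covered (2 px):
    · · · · · · · · · · ·
    █ · · · · · · · · · ·
    · · · █ · · · · · · ·
    · · · · · · · · · · ·

Z-buffer (winner per pixel, '.' = empty):
  . . . . . . . . . . .
  1 0 . . . . . . . . .
  . . . 1 0 . . . . . .
  . . . . . . . . . . .

Final: 1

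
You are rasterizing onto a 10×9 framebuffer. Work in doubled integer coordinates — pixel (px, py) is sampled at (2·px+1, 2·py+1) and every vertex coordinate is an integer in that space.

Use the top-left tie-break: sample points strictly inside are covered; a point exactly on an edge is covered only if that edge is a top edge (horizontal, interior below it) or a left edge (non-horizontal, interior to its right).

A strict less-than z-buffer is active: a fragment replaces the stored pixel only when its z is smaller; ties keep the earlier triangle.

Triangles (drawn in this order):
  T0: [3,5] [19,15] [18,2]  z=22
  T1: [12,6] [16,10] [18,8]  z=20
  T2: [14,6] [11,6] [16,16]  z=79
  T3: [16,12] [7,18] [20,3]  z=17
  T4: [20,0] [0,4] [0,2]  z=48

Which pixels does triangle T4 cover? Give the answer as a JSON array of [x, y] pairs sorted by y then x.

T0:
  2·area = 198  (B↔C swapped to make it positive)
  edge (3, 5)→(18, 2): d=(15,-3) top-left  bias=+0
  edge (18, 2)→(19, 15): d=(1,13) right/bottom  bias=-1
  edge (19, 15)→(3, 5): d=(-16,-10) top-left  bias=+0
    (6,1)@(13, 3): e=[0,66,132] → X  [on edge]
    (7,1)@(15, 3): e=[6,40,152] → X
    (8,1)@(17, 3): e=[12,14,172] → X
    (9,1)@(19, 3): e=[18,-12,192] → .
    (1,2)@(3, 5): e=[0,198,0] → X  [on edge]
    (2,2)@(5, 5): e=[6,172,20] → X
    (3,2)@(7, 5): e=[12,146,40] → X
    (4,2)@(9, 5): e=[18,120,60] → X
    (5,2)@(11, 5): e=[24,94,80] → X
    (9,2)@(19, 5): e=[48,-10,160] → .
    (1,3)@(3, 7): e=[30,200,-32] → .
    (2,3)@(5, 7): e=[36,174,-12] → .
    (9,7)@(19, 15): e=[198,0,0] → .  [on edge]
  covered (25 px):
    . . . . . . . . . .
    . . . . . . X X X .
    . X X X X X X X X .
    . . . X X X X X X .
    . . . . . X X X X .
    . . . . . . X X X .
    . . . . . . . . X .
    . . . . . . . . . .
    . . . . . . . . . .
T1:
  2·area = 16  (B↔C swapped to make it positive)
  edge (12, 6)→(18, 8): d=(6,2) right/bottom  bias=-1
  edge (18, 8)→(16, 10): d=(-2,2) right/bottom  bias=-1
  edge (16, 10)→(12, 6): d=(-4,-4) top-left  bias=+0
    (3,0)@(7, 1): e=[-20,36,0] → .  [on edge]
    (1,1)@(3, 3): e=[0,40,-24] → .  [on edge]
    (4,1)@(9, 3): e=[-12,28,0] → .  [on edge]
    (4,2)@(9, 5): e=[0,24,-8] → .  [on edge]
    (5,2)@(11, 5): e=[-4,20,0] → .  [on edge]
    (6,3)@(13, 7): e=[4,12,0] → X  [on edge]
    (7,3)@(15, 7): e=[0,8,8] → .  [on edge]
    (9,3)@(19, 7): e=[-8,0,24] → .  [on edge]
    (6,4)@(13, 9): e=[16,8,-8] → .
    (7,4)@(15, 9): e=[12,4,0] → X  [on edge]
    (8,4)@(17, 9): e=[8,0,8] → .  [on edge]
    (7,5)@(15, 11): e=[24,0,-8] → .  [on edge]
    (8,5)@(17, 11): e=[20,-4,0] → .  [on edge]
    (6,6)@(13, 13): e=[40,0,-24] → .  [on edge]
    (9,6)@(19, 13): e=[28,-12,0] → .  [on edge]
    (5,7)@(11, 15): e=[56,0,-40] → .  [on edge]
    (4,8)@(9, 17): e=[72,0,-56] → .  [on edge]
  covered (2 px):
    . . . . . . . . . .
    . . . . . . . . . .
    . . . . . . . . . .
    . . . . . . X . . .
    . . . . . . . X . .
    . . . . . . . . . .
    . . . . . . . . . .
    . . . . . . . . . .
    . . . . . . . . . .
T2:
  2·area = 30  (B↔C swapped to make it positive)
  edge (14, 6)→(16, 16): d=(2,10) right/bottom  bias=-1
  edge (16, 16)→(11, 6): d=(-5,-10) top-left  bias=+0
  edge (11, 6)→(14, 6): d=(3,0) top-left  bias=+0
    (6,0)@(13, 1): e=[0,45,-15] → .  [on edge]
    (6,3)@(13, 7): e=[12,15,3] → X
    (7,3)@(15, 7): e=[-8,35,3] → .
    (6,4)@(13, 9): e=[16,5,9] → X
    (7,4)@(15, 9): e=[-4,25,9] → .
    (6,5)@(13, 11): e=[20,-5,15] → .
    (7,5)@(15, 11): e=[0,15,15] → .  [on edge]
    (7,6)@(15, 13): e=[4,5,21] → X
    (8,6)@(17, 13): e=[-16,25,21] → .
    (7,7)@(15, 15): e=[8,-5,27] → .
  covered (3 px):
    . . . . . . . . . .
    . . . . . . . . . .
    . . . . . . . . . .
    . . . . . . X . . .
    . . . . . . X . . .
    . . . . . . . . . .
    . . . . . . . X . .
    . . . . . . . . . .
    . . . . . . . . . .
T3:
  2·area = 57
  edge (16, 12)→(7, 18): d=(-9,6) right/bottom  bias=-1
  edge (7, 18)→(20, 3): d=(13,-15) top-left  bias=+0
  edge (20, 3)→(16, 12): d=(-4,9) right/bottom  bias=-1
    (9,2)@(19, 5): e=[45,11,1] → X
    (8,3)@(17, 7): e=[39,7,11] → X
    (9,3)@(19, 7): e=[27,37,-7] → .
    (7,4)@(15, 9): e=[33,3,21] → X
    (9,4)@(19, 9): e=[9,63,-15] → .
    (7,5)@(15, 11): e=[15,29,13] → X
    (8,5)@(17, 11): e=[3,59,-5] → .
    (6,6)@(13, 13): e=[9,25,23] → X
    (7,6)@(15, 13): e=[-3,55,5] → .
    (5,7)@(11, 15): e=[3,21,33] → X
    (6,7)@(13, 15): e=[-9,51,15] → .
    (5,8)@(11, 17): e=[-15,47,25] → .
  covered (7 px):
    . . . . . . . . . .
    . . . . . . . . . .
    . . . . . . . . . X
    . . . . . . . . X .
    . . . . . . . X X .
    . . . . . . . X . .
    . . . . . . X . . .
    . . . . . X . . . .
    . . . . . . . . . .
T4:
  2·area = 40
  edge (20, 0)→(0, 4): d=(-20,4) right/bottom  bias=-1
  edge (0, 4)→(0, 2): d=(0,-2) top-left  bias=+0
  edge (0, 2)→(20, 0): d=(20,-2) top-left  bias=+0
    (5,0)@(11, 1): e=[16,22,2] → X
    (6,0)@(13, 1): e=[8,26,6] → X
    (7,0)@(15, 1): e=[0,30,10] → .  [on edge]
    (0,1)@(1, 3): e=[16,2,22] → X
    (1,1)@(3, 3): e=[8,6,26] → X
    (2,1)@(5, 3): e=[0,10,30] → .  [on edge]
    (5,1)@(11, 3): e=[-24,22,42] → .
    (6,1)@(13, 3): e=[-32,26,46] → .
    (0,2)@(1, 5): e=[-24,2,62] → .
    (1,2)@(3, 5): e=[-32,6,66] → .
  covered (4 px):
    . . . . . X X . . .
    X X . . . . . . . .
    . . . . . . . . . .
    . . . . . . . . . .
    . . . . . . . . . .
    . . . . . . . . . .
    . . . . . . . . . .
    . . . . . . . . . .
    . . . . . . . . . .

Result: [[5,0],[6,0],[0,1],[1,1]]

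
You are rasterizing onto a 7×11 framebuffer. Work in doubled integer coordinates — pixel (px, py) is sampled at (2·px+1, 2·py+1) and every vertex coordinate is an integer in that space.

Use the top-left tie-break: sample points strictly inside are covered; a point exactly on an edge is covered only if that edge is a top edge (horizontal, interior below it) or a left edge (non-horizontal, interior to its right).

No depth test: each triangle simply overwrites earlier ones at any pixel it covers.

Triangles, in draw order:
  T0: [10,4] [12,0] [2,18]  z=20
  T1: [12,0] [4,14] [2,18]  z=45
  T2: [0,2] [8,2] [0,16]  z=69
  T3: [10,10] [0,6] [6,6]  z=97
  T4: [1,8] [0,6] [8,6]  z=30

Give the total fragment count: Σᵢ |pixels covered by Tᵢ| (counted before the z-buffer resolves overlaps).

T0:
  2·area = 4  (B↔C swapped to make it positive)
  edge (10, 4)→(2, 18): d=(-8,14) right/bottom  bias=-1
  edge (2, 18)→(12, 0): d=(10,-18) top-left  bias=+0
  edge (12, 0)→(10, 4): d=(-2,4) right/bottom  bias=-1
    (3,4)@(7, 9): e=[2,0,2] → X  [on edge]
    (4,4)@(9, 9): e=[-26,36,-6] → .
    (3,5)@(7, 11): e=[-14,20,-2] → .
  covered (1 px):
    . . . . . . .
    . . . . . . .
    . . . . . . .
    . . . . . . .
    . . . X . . .
    . . . . . . .
    . . . . . . .
    . . . . . . .
    . . . . . . .
    . . . . . . .
    . . . . . . .
T1:
  2·area = 4  (B↔C swapped to make it positive)
  edge (12, 0)→(2, 18): d=(-10,18) right/bottom  bias=-1
  edge (2, 18)→(4, 14): d=(2,-4) top-left  bias=+0
  edge (4, 14)→(12, 0): d=(8,-14) top-left  bias=+0
    (3,4)@(7, 9): e=[0,2,2] → .  [on edge]
  covered (0 px):
    . . . . . . .
    . . . . . . .
    . . . . . . .
    . . . . . . .
    . . . . . . .
    . . . . . . .
    . . . . . . .
    . . . . . . .
    . . . . . . .
    . . . . . . .
    . . . . . . .
T2:
  2·area = 112
  edge (0, 2)→(8, 2): d=(8,0) top-left  bias=+0
  edge (8, 2)→(0, 16): d=(-8,14) right/bottom  bias=-1
  edge (0, 16)→(0, 2): d=(0,-14) top-left  bias=+0
    (0,1)@(1, 3): e=[8,90,14] → X
    (1,1)@(3, 3): e=[8,62,42] → X
    (2,1)@(5, 3): e=[8,34,70] → X
    (3,1)@(7, 3): e=[8,6,98] → X
    (4,1)@(9, 3): e=[8,-22,126] → .
    (0,2)@(1, 5): e=[24,74,14] → X
    (3,2)@(7, 5): e=[24,-10,98] → .
    (0,3)@(1, 7): e=[40,58,14] → X
    (3,3)@(7, 7): e=[40,-26,98] → .
    (0,4)@(1, 9): e=[56,42,14] → X
    (2,4)@(5, 9): e=[56,-14,70] → .
    (0,5)@(1, 11): e=[72,26,14] → X
  covered (14 px):
    . . . . . . .
    X X X X . . .
    X X X . . . .
    X X X . . . .
    X X . . . . .
    X . . . . . .
    X . . . . . .
    . . . . . . .
    . . . . . . .
    . . . . . . .
    . . . . . . .
T3:
  2·area = 24
  edge (10, 10)→(0, 6): d=(-10,-4) top-left  bias=+0
  edge (0, 6)→(6, 6): d=(6,0) top-left  bias=+0
  edge (6, 6)→(10, 10): d=(4,4) right/bottom  bias=-1
    (0,0)@(1, 1): e=[54,-30,0] → .  [on edge]
    (1,1)@(3, 3): e=[42,-18,0] → .  [on edge]
    (2,2)@(5, 5): e=[30,-6,0] → .  [on edge]
    (1,3)@(3, 7): e=[2,6,16] → X
    (2,3)@(5, 7): e=[10,6,8] → X
    (3,3)@(7, 7): e=[18,6,0] → .  [on edge]
    (1,4)@(3, 9): e=[-18,18,24] → .
    (2,4)@(5, 9): e=[-10,18,16] → .
    (4,4)@(9, 9): e=[6,18,0] → .  [on edge]
    (5,5)@(11, 11): e=[-6,30,0] → .  [on edge]
    (6,6)@(13, 13): e=[-18,42,0] → .  [on edge]
  covered (2 px):
    . . . . . . .
    . . . . . . .
    . . . . . . .
    . X X . . . .
    . . . . . . .
    . . . . . . .
    . . . . . . .
    . . . . . . .
    . . . . . . .
    . . . . . . .
    . . . . . . .
T4:
  2·area = 16
  edge (1, 8)→(0, 6): d=(-1,-2) top-left  bias=+0
  edge (0, 6)→(8, 6): d=(8,0) top-left  bias=+0
  edge (8, 6)→(1, 8): d=(-7,2) right/bottom  bias=-1
    (0,3)@(1, 7): e=[1,8,7] → X
    (1,3)@(3, 7): e=[5,8,3] → X
    (2,3)@(5, 7): e=[9,8,-1] → .
    (0,4)@(1, 9): e=[-1,24,-7] → .
    (1,4)@(3, 9): e=[3,24,-11] → .
  covered (2 px):
    . . . . . . .
    . . . . . . .
    . . . . . . .
    X X . . . . .
    . . . . . . .
    . . . . . . .
    . . . . . . .
    . . . . . . .
    . . . . . . .
    . . . . . . .
    . . . . . . .

Result: 19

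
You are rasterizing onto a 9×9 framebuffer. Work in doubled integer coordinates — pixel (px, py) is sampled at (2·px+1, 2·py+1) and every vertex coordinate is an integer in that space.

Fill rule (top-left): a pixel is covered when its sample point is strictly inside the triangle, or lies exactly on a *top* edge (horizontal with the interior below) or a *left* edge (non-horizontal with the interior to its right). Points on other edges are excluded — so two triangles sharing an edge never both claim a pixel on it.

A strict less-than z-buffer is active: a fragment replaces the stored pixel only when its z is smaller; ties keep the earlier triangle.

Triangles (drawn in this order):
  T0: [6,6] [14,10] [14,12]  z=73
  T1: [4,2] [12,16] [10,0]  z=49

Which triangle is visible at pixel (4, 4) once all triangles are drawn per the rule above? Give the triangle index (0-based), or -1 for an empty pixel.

T0:
  2·area = 16
  edge (6, 6)→(14, 10): d=(8,4) right/bottom  bias=-1
  edge (14, 10)→(14, 12): d=(0,2) right/bottom  bias=-1
  edge (14, 12)→(6, 6): d=(-8,-6) top-left  bias=+0
    (5,4)@(11, 9): e=[4,6,6] → █
    (6,4)@(13, 9): e=[-4,2,18] → ·
    (5,5)@(11, 11): e=[20,6,-10] → ·
    (6,5)@(13, 11): e=[12,2,2] → █
    (7,5)@(15, 11): e=[4,-2,14] → ·
    (6,6)@(13, 13): e=[28,2,-14] → ·
  covered (2 px):
    · · · · · · · · ·
    · · · · · · · · ·
    · · · · · · · · ·
    · · · · · · · · ·
    · · · · · █ · · ·
    · · · · · · █ · ·
    · · · · · · · · ·
    · · · · · · · · ·
    · · · · · · · · ·
T1:
  2·area = 100  (B↔C swapped to make it positive)
  edge (4, 2)→(10, 0): d=(6,-2) top-left  bias=+0
  edge (10, 0)→(12, 16): d=(2,16) right/bottom  bias=-1
  edge (12, 16)→(4, 2): d=(-8,-14) top-left  bias=+0
    (3,0)@(7, 1): e=[0,50,50] → █  [on edge]
    (4,0)@(9, 1): e=[4,18,78] → █
    (5,0)@(11, 1): e=[8,-14,106] → ·
    (0,1)@(1, 3): e=[0,150,-50] → ·  [on edge]
    (2,1)@(5, 3): e=[8,86,6] → █
    (5,1)@(11, 3): e=[20,-10,90] → ·
    (2,2)@(5, 5): e=[20,90,-10] → ·
    (3,2)@(7, 5): e=[24,58,18] → █
    (5,2)@(11, 5): e=[32,-6,74] → ·
    (3,3)@(7, 7): e=[36,62,2] → █
    (5,3)@(11, 7): e=[44,-2,58] → ·
    (3,4)@(7, 9): e=[48,66,-14] → ·
  covered (13 px):
    · · · █ █ · · · ·
    · · █ █ █ · · · ·
    · · · █ █ · · · ·
    · · · █ █ · · · ·
    · · · · █ █ · · ·
    · · · · · █ · · ·
    · · · · · █ · · ·
    · · · · · · · · ·
    · · · · · · · · ·

Z-buffer (winner per pixel, '.' = empty):
  . . . 1 1 . . . .
  . . 1 1 1 . . . .
  . . . 1 1 . . . .
  . . . 1 1 . . . .
  . . . . 1 1 . . .
  . . . . . 1 0 . .
  . . . . . 1 . . .
  . . . . . . . . .
  . . . . . . . . .

Result: 1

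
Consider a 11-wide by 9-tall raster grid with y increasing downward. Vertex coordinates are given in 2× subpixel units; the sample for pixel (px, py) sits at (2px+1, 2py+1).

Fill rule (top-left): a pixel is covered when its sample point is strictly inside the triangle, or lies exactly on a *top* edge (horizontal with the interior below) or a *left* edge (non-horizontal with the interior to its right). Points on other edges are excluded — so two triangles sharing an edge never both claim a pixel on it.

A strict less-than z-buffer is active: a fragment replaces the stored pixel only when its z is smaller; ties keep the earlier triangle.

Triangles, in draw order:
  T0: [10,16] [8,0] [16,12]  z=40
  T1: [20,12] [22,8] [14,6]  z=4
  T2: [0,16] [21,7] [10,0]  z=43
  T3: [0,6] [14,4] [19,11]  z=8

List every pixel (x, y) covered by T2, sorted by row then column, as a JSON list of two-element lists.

T0:
  2·area = 104
  edge (10, 16)→(8, 0): d=(-2,-16) top-left  bias=+0
  edge (8, 0)→(16, 12): d=(8,12) right/bottom  bias=-1
  edge (16, 12)→(10, 16): d=(-6,4) right/bottom  bias=-1
    (4,1)@(9, 3): e=[10,12,82] → #
    (5,1)@(11, 3): e=[42,-12,74] → ·
    (4,2)@(9, 5): e=[6,28,70] → #
    (5,2)@(11, 5): e=[38,4,62] → #
    (6,2)@(13, 5): e=[70,-20,54] → ·
    (4,3)@(9, 7): e=[2,44,58] → #
    (6,3)@(13, 7): e=[66,-4,42] → ·
    (4,4)@(9, 9): e=[-2,60,46] → ·
    (5,4)@(11, 9): e=[30,36,38] → #
    (6,4)@(13, 9): e=[62,12,30] → #
    (7,4)@(15, 9): e=[94,-12,22] → ·
    (5,5)@(11, 11): e=[26,52,26] → #
  covered (13 px):
    · · · · · · · · · · ·
    · · · · # · · · · · ·
    · · · · # # · · · · ·
    · · · · # # · · · · ·
    · · · · · # # · · · ·
    · · · · · # # # · · ·
    · · · · · # # · · · ·
    · · · · · # · · · · ·
    · · · · · · · · · · ·
T1:
  2·area = 36  (B↔C swapped to make it positive)
  edge (20, 12)→(14, 6): d=(-6,-6) top-left  bias=+0
  edge (14, 6)→(22, 8): d=(8,2) right/bottom  bias=-1
  edge (22, 8)→(20, 12): d=(-2,4) right/bottom  bias=-1
    (4,0)@(9, 1): e=[0,-30,66] → ·  [on edge]
    (5,1)@(11, 3): e=[0,-18,54] → ·  [on edge]
    (6,2)@(13, 5): e=[0,-6,42] → ·  [on edge]
    (7,3)@(15, 7): e=[0,6,30] → #  [on edge]
    (8,3)@(17, 7): e=[12,2,22] → #
    (9,3)@(19, 7): e=[24,-2,14] → ·
    (7,4)@(15, 9): e=[-12,22,26] → ·
    (8,4)@(17, 9): e=[0,18,18] → #  [on edge]
    (9,4)@(19, 9): e=[12,14,10] → #
    (10,4)@(21, 9): e=[24,10,2] → #
    (8,5)@(17, 11): e=[-12,34,14] → ·
    (9,5)@(19, 11): e=[0,30,6] → #  [on edge]
    (10,6)@(21, 13): e=[0,42,-6] → ·  [on edge]
  covered (6 px):
    · · · · · · · · · · ·
    · · · · · · · · · · ·
    · · · · · · · · · · ·
    · · · · · · · # # · ·
    · · · · · · · · # # #
    · · · · · · · · · # ·
    · · · · · · · · · · ·
    · · · · · · · · · · ·
    · · · · · · · · · · ·
T2:
  2·area = 246  (B↔C swapped to make it positive)
  edge (0, 16)→(10, 0): d=(10,-16) top-left  bias=+0
  edge (10, 0)→(21, 7): d=(11,7) right/bottom  bias=-1
  edge (21, 7)→(0, 16): d=(-21,9) right/bottom  bias=-1
    (5,0)@(11, 1): e=[26,4,216] → #
    (6,0)@(13, 1): e=[58,-10,198] → ·
    (4,1)@(9, 3): e=[14,40,192] → #
    (6,1)@(13, 3): e=[78,12,156] → #
    (7,1)@(15, 3): e=[110,-2,138] → ·
    (3,2)@(7, 5): e=[2,76,168] → #
    (7,2)@(15, 5): e=[130,20,96] → #
    (8,2)@(17, 5): e=[162,6,78] → #
    (9,2)@(19, 5): e=[194,-8,60] → ·
    (3,3)@(7, 7): e=[22,98,126] → #
    (9,3)@(19, 7): e=[214,14,18] → #
    (10,3)@(21, 7): e=[246,0,0] → ·  [on edge]
    (3,6)@(7, 13): e=[82,164,0] → ·  [on edge]
  covered (30 px):
    · · · · · # · · · · ·
    · · · · # # # · · · ·
    · · · # # # # # # · ·
    · · · # # # # # # # ·
    · · # # # # # # · · ·
    · · # # # # · · · · ·
    · # # · · · · · · · ·
    # · · · · · · · · · ·
    · · · · · · · · · · ·
T3:
  2·area = 108
  edge (0, 6)→(14, 4): d=(14,-2) top-left  bias=+0
  edge (14, 4)→(19, 11): d=(5,7) right/bottom  bias=-1
  edge (19, 11)→(0, 6): d=(-19,-5) top-left  bias=+0
    (10,1)@(21, 3): e=[0,-54,162] → ·  [on edge]
    (3,2)@(7, 5): e=[0,54,54] → #  [on edge]
    (4,2)@(9, 5): e=[4,40,64] → #
    (5,2)@(11, 5): e=[8,26,74] → #
    (6,2)@(13, 5): e=[12,12,84] → #
    (7,2)@(15, 5): e=[16,-2,94] → ·
    (2,3)@(5, 7): e=[24,78,6] → #
    (7,3)@(15, 7): e=[44,8,56] → #
    (8,3)@(17, 7): e=[48,-6,66] → ·
    (2,4)@(5, 9): e=[52,88,-32] → ·
    (3,4)@(7, 9): e=[56,74,-22] → ·
    (4,4)@(9, 9): e=[60,60,-12] → ·
    (9,5)@(19, 11): e=[108,0,0] → ·  [on edge]
  covered (13 px):
    · · · · · · · · · · ·
    · · · · · · · · · · ·
    · · · # # # # · · · ·
    · · # # # # # # · · ·
    · · · · · · # # # · ·
    · · · · · · · · · · ·
    · · · · · · · · · · ·
    · · · · · · · · · · ·
    · · · · · · · · · · ·

Final: [[5,0],[4,1],[5,1],[6,1],[3,2],[4,2],[5,2],[6,2],[7,2],[8,2],[3,3],[4,3],[5,3],[6,3],[7,3],[8,3],[9,3],[2,4],[3,4],[4,4],[5,4],[6,4],[7,4],[2,5],[3,5],[4,5],[5,5],[1,6],[2,6],[0,7]]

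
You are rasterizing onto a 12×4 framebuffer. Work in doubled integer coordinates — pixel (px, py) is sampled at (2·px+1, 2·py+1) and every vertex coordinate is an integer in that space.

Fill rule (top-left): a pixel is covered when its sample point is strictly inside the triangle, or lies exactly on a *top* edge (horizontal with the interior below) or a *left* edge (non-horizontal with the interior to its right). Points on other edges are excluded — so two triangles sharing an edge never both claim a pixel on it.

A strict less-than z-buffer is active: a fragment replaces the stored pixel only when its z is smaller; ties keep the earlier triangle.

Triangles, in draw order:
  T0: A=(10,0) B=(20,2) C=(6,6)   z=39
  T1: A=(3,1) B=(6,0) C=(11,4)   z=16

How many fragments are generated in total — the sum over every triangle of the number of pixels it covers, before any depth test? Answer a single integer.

T0:
  2·area = 68
  edge (10, 0)→(20, 2): d=(10,2) right/bottom  bias=-1
  edge (20, 2)→(6, 6): d=(-14,4) right/bottom  bias=-1
  edge (6, 6)→(10, 0): d=(4,-6) top-left  bias=+0
    (5,0)@(11, 1): e=[8,50,10] → #
    (6,0)@(13, 1): e=[4,42,22] → #
    (7,0)@(15, 1): e=[0,34,34] → ·  [on edge]
    (4,1)@(9, 3): e=[32,30,6] → #
    (7,1)@(15, 3): e=[20,6,42] → #
    (8,1)@(17, 3): e=[16,-2,54] → ·
    (3,2)@(7, 5): e=[56,10,2] → #
    (5,2)@(11, 5): e=[48,-6,26] → ·
    (6,2)@(13, 5): e=[44,-14,38] → ·
    (7,2)@(15, 5): e=[40,-22,50] → ·
    (3,3)@(7, 7): e=[76,-18,10] → ·
    (4,3)@(9, 7): e=[72,-26,22] → ·
  covered (8 px):
    · · · · · # # · · · · ·
    · · · · # # # # · · · ·
    · · · # # · · · · · · ·
    · · · · · · · · · · · ·
T1:
  2·area = 17
  edge (3, 1)→(6, 0): d=(3,-1) top-left  bias=+0
  edge (6, 0)→(11, 4): d=(5,4) right/bottom  bias=-1
  edge (11, 4)→(3, 1): d=(-8,-3) top-left  bias=+0
    (1,0)@(3, 1): e=[0,17,0] → #  [on edge]
    (2,0)@(5, 1): e=[2,9,6] → #
    (3,0)@(7, 1): e=[4,1,12] → #
    (4,0)@(9, 1): e=[6,-7,18] → ·
    (1,1)@(3, 3): e=[6,27,-16] → ·
    (2,1)@(5, 3): e=[8,19,-10] → ·
    (3,1)@(7, 3): e=[10,11,-4] → ·
    (4,1)@(9, 3): e=[12,3,2] → #
    (5,1)@(11, 3): e=[14,-5,8] → ·
    (4,2)@(9, 5): e=[18,13,-14] → ·
    (9,3)@(19, 7): e=[34,-17,0] → ·  [on edge]
  covered (4 px):
    · # # # · · · · · · · ·
    · · · · # · · · · · · ·
    · · · · · · · · · · · ·
    · · · · · · · · · · · ·

Answer: 12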